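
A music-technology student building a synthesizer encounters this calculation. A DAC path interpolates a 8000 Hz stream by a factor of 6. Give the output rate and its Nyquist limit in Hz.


Step 1 — output sample rate after interpolation by L:
fs_out = L * fs_in = 6 * 8000 = 48000 Hz

Step 2 — Nyquist frequency of the output stream:
f_Nyq = fs_out / 2 = 48000 / 2 = 24000.0 Hz

fs_out = 48000 Hz; f_Nyquist = 24000.0 Hz


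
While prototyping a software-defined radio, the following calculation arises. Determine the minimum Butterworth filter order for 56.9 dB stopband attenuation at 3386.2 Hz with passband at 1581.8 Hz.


Butterworth filter order formula:
n = log10(10^(A/10) - 1) / (2 * log10(f_stop/f_pass))
10^(56.9/10) - 1 = 489777.8194
f_stop/f_pass = 3386.2 / 1581.8 = 2.1407
n = 8.6066 -> ceil = 9

9


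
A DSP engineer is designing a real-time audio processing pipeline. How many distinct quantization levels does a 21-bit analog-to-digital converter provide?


Number of quantization levels = 2^N
= 2^21
= 2097152

2097152


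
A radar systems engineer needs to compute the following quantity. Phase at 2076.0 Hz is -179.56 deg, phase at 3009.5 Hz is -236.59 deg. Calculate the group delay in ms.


Group delay from phase difference:
tau = -d(phi)/d(omega)
d(phi) = -57.03 deg = -0.995361 rad
d(omega) = 2*pi*(3009.5 - 2076.0) = 5865.3535 rad/s
tau = -(-0.995361) / 5865.3535
    = 0.1697 ms

0.1697 ms


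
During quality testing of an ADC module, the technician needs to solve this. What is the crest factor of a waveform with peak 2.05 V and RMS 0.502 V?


Crest factor is the ratio of peak to RMS:
CF = V_peak / V_rms
   = 2.05 / 0.502
   = 4.0837

4.0837


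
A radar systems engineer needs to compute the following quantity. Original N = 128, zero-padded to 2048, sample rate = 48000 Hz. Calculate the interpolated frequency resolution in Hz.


Frequency resolution after zero-padding:
N_padded = 128 * 16 = 2048
df = fs / N_padded
   = 48000 / 2048
   = 23.4375 Hz

23.4375 Hz


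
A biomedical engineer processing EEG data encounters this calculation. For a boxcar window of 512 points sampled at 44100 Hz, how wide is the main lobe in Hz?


Main lobe width for a rectangular window:
Width = 2 * fs / N
      = 2 * 44100 / 512
      = 88200 / 512
      = 172.266 Hz

172.266 Hz


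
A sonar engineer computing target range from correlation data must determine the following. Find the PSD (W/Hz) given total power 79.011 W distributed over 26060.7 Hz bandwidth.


Power spectral density:
PSD = P / BW
    = 79.011 / 26060.7
    = 0.00303181 W/Hz

0.00303181 W/Hz


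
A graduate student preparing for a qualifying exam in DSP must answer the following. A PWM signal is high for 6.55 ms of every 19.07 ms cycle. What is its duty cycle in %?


Duty cycle as a percentage:
DC = (t_on / T) * 100
   = (6.55 / 19.07) * 100
   = 0.343471 * 100
   = 34.35 %

34.35 %


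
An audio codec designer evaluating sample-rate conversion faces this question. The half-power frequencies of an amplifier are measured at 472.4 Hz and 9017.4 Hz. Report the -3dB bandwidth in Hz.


Bandwidth is the difference of -3dB frequencies:
BW = f_high - f_low
   = 9017.4 - 472.4
   = 8545.0 Hz

8545.0 Hz


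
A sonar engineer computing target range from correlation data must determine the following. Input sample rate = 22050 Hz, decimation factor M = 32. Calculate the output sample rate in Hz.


Decimation reduces the sample rate:
fs_out = fs_in / M
       = 22050 / 32
       = 689.0625 Hz

689.0625 Hz


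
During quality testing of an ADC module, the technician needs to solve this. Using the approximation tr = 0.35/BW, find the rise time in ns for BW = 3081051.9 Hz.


Rise time from bandwidth relationship:
tr = 0.35 / BW
   = 0.35 / 3081051.9
   = 1.135975671e-07 s
   = 113.5976 ns

113.5976 ns


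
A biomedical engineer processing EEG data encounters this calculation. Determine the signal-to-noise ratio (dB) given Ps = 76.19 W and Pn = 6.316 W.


SNR in decibels:
SNR = 10 * log10(Ps / Pn)
    = 10 * log10(76.19 / 6.316)
    = 10 * log10(12.063)
    = 10 * 1.0815
    = 10.81 dB

10.81 dB


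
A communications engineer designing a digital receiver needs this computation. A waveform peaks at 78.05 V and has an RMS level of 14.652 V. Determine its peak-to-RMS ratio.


Crest factor is the ratio of peak to RMS:
CF = V_peak / V_rms
   = 78.05 / 14.652
   = 5.3269

5.3269


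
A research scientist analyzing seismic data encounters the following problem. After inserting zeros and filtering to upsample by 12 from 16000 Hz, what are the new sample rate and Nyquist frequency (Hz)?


Step 1 — output sample rate after interpolation by L:
fs_out = L * fs_in = 12 * 16000 = 192000 Hz

Step 2 — Nyquist frequency of the output stream:
f_Nyq = fs_out / 2 = 192000 / 2 = 96000.0 Hz

fs_out = 192000 Hz; f_Nyquist = 96000.0 Hz


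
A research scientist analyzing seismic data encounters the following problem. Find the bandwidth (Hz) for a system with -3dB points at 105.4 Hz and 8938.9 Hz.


Bandwidth is the difference of -3dB frequencies:
BW = f_high - f_low
   = 8938.9 - 105.4
   = 8833.5 Hz

8833.5 Hz


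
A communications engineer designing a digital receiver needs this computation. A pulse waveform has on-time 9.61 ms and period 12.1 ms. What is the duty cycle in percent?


Duty cycle as a percentage:
DC = (t_on / T) * 100
   = (9.61 / 12.1) * 100
   = 0.794215 * 100
   = 79.42 %

79.42 %


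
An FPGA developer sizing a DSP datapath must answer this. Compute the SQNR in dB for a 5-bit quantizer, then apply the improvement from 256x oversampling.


Step 1 — baseline SQNR at Nyquist:
SQNR_base = 6.02*N + 1.76
          = 6.02*5 + 1.76
          = 31.86 dB

Step 2 — oversampling processing gain:
G = 10*log10(OSR) = 10*log10(256) = 24.08 dB

Step 3 — total:
SQNR_total = 31.86 + 24.08 = 55.94 dB

Base SQNR = 31.86 dB; oversampled SQNR = 55.94 dB


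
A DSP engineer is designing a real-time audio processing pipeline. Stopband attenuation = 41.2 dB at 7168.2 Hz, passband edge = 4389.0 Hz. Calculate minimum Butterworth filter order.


Butterworth filter order formula:
n = log10(10^(A/10) - 1) / (2 * log10(f_stop/f_pass))
10^(41.2/10) - 1 = 13181.5674
f_stop/f_pass = 7168.2 / 4389.0 = 1.6332
n = 9.6693 -> ceil = 10

10


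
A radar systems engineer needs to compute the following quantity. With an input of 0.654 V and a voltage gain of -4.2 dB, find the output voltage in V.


Output voltage from dB gain:
V_out = V_in * 10^(gain_dB / 20)
      = 0.654 * 10^(-4.2 / 20)
      = 0.654 * 0.616595
      = 0.4033 V

0.4033 V


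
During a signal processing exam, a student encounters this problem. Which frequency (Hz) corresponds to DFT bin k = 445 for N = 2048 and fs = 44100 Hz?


Frequency of DFT bin k:
f_k = k * fs / N
    = 445 * 44100 / 2048
    = 19624500 / 2048
    = 9582.275 Hz

9582.275 Hz


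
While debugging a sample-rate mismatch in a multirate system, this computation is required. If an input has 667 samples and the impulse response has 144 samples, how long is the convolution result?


Linear convolution output length:
L = N + M - 1
  = 667 + 144 - 1
  = 810 samples

810


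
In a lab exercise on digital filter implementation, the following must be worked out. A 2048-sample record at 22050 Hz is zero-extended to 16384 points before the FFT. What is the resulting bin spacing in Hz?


Frequency resolution after zero-padding:
N_padded = 2048 * 8 = 16384
df = fs / N_padded
   = 22050 / 16384
   = 1.3458 Hz

1.3458 Hz


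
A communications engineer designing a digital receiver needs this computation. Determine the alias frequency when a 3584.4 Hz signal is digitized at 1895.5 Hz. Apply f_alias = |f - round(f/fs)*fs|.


Compute the nearest integer multiple of fs to the signal:
n = round(3584.4 / 1895.5) = 2
f_alias = |3584.4 - 2 * 1895.5|
        = |3584.4 - 3791.0|
        = 206.6 Hz

206.6


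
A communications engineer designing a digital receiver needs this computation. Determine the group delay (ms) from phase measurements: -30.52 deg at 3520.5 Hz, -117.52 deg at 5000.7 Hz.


Group delay from phase difference:
tau = -d(phi)/d(omega)
d(phi) = -87.0 deg = -1.518436 rad
d(omega) = 2*pi*(5000.7 - 3520.5) = 9300.3709 rad/s
tau = -(-1.518436) / 9300.3709
    = 0.1633 ms

0.1633 ms


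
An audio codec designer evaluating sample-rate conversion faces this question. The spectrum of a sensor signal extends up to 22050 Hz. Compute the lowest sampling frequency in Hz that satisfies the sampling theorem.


The Nyquist rate is twice the maximum frequency component.
fs_min = 2 * fmax
      = 2 * 22050
      = 44100 Hz

44100


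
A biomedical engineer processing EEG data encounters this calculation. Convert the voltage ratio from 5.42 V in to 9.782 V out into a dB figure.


Voltage gain in dB:
G = 20 * log10(Vout / Vin)
  = 20 * log10(9.782 / 5.42)
  = 20 * log10(1.804797)
  = 20 * 0.256428
  = 5.13 dB

5.13 dB


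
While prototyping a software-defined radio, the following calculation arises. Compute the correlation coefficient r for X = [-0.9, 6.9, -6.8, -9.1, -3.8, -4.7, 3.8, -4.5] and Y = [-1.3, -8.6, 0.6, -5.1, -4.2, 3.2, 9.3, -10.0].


Pearson correlation coefficient (population):
r = cov(X,Y) / (std(X) * std(Y))
Mean X = -2.3875, Mean Y = -2.0125
Cov(X,Y) = 3.372656
Std(X) = 5.038461, Std(Y) = 5.95807
r = 0.1123

0.1123


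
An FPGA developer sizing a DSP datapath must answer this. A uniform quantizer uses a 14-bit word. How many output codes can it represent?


Number of quantization levels = 2^N
= 2^14
= 16384

16384


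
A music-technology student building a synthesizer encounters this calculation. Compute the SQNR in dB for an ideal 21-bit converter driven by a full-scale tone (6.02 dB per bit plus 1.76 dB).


Theoretical SNR for a full-scale sinusoid:
SNR = 6.02 * N + 1.76
    = 6.02 * 21 + 1.76
    = 126.42 + 1.76
    = 128.18 dB

128.18 dB


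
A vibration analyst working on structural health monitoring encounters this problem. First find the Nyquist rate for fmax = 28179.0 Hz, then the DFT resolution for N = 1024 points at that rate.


Step 1 — Nyquist sampling rate:
fs = 2 * fmax = 2 * 28179.0 = 56358.0 Hz

Step 2 — DFT bin spacing:
df = fs / N = 56358.0 / 1024 = 55.0371 Hz

55.0371 Hz


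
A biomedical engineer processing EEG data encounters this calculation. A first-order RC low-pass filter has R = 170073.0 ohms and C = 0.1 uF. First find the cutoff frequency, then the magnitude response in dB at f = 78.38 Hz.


Step 1 — cutoff frequency:
fc = 1 / (2*pi*R*C)
C = 0.1 uF = 1e-07 F
fc = 1 / (2*pi*170073.0*1e-07)
   = 9.35804 Hz

Step 2 — magnitude at f = 78.38 Hz:
|H(f)| = 1 / sqrt(1 + (f/fc)^2)
f/fc = 78.38 / 9.35804 = 8.375686
|H| = 1 / sqrt(1 + 70.152116) = 0.1185512
|H|_dB = 20*log10(0.1185512) = -18.52 dB

fc = 9.35804 Hz; |H(78.38 Hz)| = -18.52 dB


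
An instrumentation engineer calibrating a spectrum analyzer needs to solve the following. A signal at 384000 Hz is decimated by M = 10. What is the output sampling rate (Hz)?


Decimation reduces the sample rate:
fs_out = fs_in / M
       = 384000 / 10
       = 38400.0 Hz

38400.0 Hz


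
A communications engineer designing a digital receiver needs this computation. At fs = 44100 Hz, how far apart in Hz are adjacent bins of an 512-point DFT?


DFT frequency resolution:
df = fs / N
   = 44100 / 512
   = 86.1328 Hz

86.1328 Hz


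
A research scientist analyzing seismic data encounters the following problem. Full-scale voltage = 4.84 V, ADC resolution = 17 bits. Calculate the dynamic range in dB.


Dynamic range from full-scale to LSB:
V_min = V_max / 2^bits = 4.84 / 2^17
DR = 20 * log10(V_max / V_min)
   = 20 * log10(2^17)
   = 20 * 17 * log10(2)
   = 102.35 dB

102.35 dB


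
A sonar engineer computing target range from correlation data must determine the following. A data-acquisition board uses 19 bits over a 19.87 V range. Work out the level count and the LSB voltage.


Step 1 — number of quantization levels:
L = 2^N = 2^19 = 524288

Step 2 — LSB step size:
delta = Vfs / L
      = 19.87 / 524288
      = 3.79e-05 V

Levels = 524288; step size = 3.79e-05 V


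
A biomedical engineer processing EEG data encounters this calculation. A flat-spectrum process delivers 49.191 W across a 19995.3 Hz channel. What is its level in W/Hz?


Power spectral density:
PSD = P / BW
    = 49.191 / 19995.3
    = 0.00246013 W/Hz

0.00246013 W/Hz


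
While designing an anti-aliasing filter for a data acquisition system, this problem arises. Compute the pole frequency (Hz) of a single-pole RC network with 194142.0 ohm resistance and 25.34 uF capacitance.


Cutoff frequency of a first-order RC filter:
fc = 1 / (2 * pi * R * C)
C = 25.34 uF = 2.534e-05 F
fc = 1 / (2 * pi * 194142.0 * 2.534e-05)
   = 1 / 30.91049630271
   = 0.032351 Hz

0.032351 Hz


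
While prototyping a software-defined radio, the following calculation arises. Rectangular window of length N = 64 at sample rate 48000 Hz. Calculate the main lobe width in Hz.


Main lobe width for a rectangular window:
Width = 2 * fs / N
      = 2 * 48000 / 64
      = 96000 / 64
      = 1500.0 Hz

1500.0 Hz


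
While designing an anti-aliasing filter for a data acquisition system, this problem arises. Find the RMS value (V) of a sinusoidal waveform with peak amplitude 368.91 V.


RMS voltage for a sinusoidal waveform:
V_rms = V_peak / sqrt(2)
      = 368.91 / 1.414214
      = 260.859 V

260.859 V


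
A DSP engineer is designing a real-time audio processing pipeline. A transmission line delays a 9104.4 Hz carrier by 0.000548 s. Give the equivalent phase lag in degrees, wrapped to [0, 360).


Phase shift from frequency and time delay:
phi = 360 * f * t_delay
    = 360 * 9104.4 * 0.000548
    = 1796.12 degrees
    mod 360 = 356.12 degrees

356.12 degrees


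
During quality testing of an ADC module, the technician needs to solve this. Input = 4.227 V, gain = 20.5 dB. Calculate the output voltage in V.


Output voltage from dB gain:
V_out = V_in * 10^(gain_dB / 20)
      = 4.227 * 10^(20.5 / 20)
      = 4.227 * 10.592537
      = 44.7747 V

44.7747 V


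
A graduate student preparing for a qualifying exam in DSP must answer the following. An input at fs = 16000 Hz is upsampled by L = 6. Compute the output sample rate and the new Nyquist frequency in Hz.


Step 1 — output sample rate after interpolation by L:
fs_out = L * fs_in = 6 * 16000 = 96000 Hz

Step 2 — Nyquist frequency of the output stream:
f_Nyq = fs_out / 2 = 96000 / 2 = 48000.0 Hz

fs_out = 96000 Hz; f_Nyquist = 48000.0 Hz


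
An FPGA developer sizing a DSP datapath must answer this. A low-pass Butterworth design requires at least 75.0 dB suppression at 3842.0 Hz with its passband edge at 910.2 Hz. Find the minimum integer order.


Butterworth filter order formula:
n = log10(10^(A/10) - 1) / (2 * log10(f_stop/f_pass))
10^(75.0/10) - 1 = 31622775.6017
f_stop/f_pass = 3842.0 / 910.2 = 4.2211
n = 5.996 -> ceil = 6

6


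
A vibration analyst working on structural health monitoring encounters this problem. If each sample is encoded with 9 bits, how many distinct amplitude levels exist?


Number of quantization levels = 2^N
= 2^9
= 512

512


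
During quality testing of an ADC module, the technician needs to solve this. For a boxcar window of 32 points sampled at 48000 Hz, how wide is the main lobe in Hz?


Main lobe width for a rectangular window:
Width = 2 * fs / N
      = 2 * 48000 / 32
      = 96000 / 32
      = 3000.0 Hz

3000.0 Hz


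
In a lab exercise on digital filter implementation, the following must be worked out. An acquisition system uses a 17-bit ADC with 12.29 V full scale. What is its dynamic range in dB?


Dynamic range from full-scale to LSB:
V_min = V_max / 2^bits = 12.29 / 2^17
DR = 20 * log10(V_max / V_min)
   = 20 * log10(2^17)
   = 20 * 17 * log10(2)
   = 102.35 dB

102.35 dB


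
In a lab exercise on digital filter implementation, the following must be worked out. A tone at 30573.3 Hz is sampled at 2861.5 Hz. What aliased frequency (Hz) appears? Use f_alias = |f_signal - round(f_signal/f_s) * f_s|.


Compute the nearest integer multiple of fs to the signal:
n = round(30573.3 / 2861.5) = 11
f_alias = |30573.3 - 11 * 2861.5|
        = |30573.3 - 31476.5|
        = 903.2 Hz

903.2


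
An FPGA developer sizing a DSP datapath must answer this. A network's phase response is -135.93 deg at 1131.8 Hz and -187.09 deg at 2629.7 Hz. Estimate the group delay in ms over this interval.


Group delay from phase difference:
tau = -d(phi)/d(omega)
d(phi) = -51.16 deg = -0.89291 rad
d(omega) = 2*pi*(2629.7 - 1131.8) = 9411.5833 rad/s
tau = -(-0.89291) / 9411.5833
    = 0.0949 ms

0.0949 ms


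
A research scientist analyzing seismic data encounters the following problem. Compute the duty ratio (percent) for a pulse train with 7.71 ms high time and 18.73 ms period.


Duty cycle as a percentage:
DC = (t_on / T) * 100
   = (7.71 / 18.73) * 100
   = 0.411639 * 100
   = 41.16 %

41.16 %


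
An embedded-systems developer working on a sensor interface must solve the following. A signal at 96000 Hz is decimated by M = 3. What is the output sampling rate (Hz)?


Decimation reduces the sample rate:
fs_out = fs_in / M
       = 96000 / 3
       = 32000.0 Hz

32000.0 Hz


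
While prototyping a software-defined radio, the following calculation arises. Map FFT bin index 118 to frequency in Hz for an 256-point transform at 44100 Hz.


Frequency of DFT bin k:
f_k = k * fs / N
    = 118 * 44100 / 256
    = 5203800 / 256
    = 20327.344 Hz

20327.344 Hz


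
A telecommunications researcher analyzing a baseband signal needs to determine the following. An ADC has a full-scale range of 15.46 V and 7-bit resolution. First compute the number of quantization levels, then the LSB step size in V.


Step 1 — number of quantization levels:
L = 2^N = 2^7 = 128

Step 2 — LSB step size:
delta = Vfs / L
      = 15.46 / 128
      = 0.12078125 V

Levels = 128; step size = 0.12078125 V


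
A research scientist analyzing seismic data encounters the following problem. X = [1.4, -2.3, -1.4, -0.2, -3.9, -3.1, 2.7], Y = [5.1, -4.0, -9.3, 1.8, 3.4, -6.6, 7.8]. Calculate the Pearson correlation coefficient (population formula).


Pearson correlation coefficient (population):
r = cov(X,Y) / (std(X) * std(Y))
Mean X = -0.9714, Mean Y = -0.2571
Cov(X,Y) = 7.930204
Std(X) = 2.228205, Std(Y) = 5.943029
r = 0.5989

0.5989


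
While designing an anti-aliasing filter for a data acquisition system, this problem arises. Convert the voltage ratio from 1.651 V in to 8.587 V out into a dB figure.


Voltage gain in dB:
G = 20 * log10(Vout / Vin)
  = 20 * log10(8.587 / 1.651)
  = 20 * log10(5.20109)
  = 20 * 0.716094
  = 14.32 dB

14.32 dB


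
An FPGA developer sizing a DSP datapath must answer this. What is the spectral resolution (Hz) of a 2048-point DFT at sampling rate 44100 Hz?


DFT frequency resolution:
df = fs / N
   = 44100 / 2048
   = 21.5332 Hz

21.5332 Hz


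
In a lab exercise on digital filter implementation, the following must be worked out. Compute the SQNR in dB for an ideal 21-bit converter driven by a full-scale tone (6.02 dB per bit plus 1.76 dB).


Theoretical SNR for a full-scale sinusoid:
SNR = 6.02 * N + 1.76
    = 6.02 * 21 + 1.76
    = 126.42 + 1.76
    = 128.18 dB

128.18 dB


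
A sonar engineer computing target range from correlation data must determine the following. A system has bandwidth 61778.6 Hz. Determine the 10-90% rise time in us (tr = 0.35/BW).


Rise time from bandwidth relationship:
tr = 0.35 / BW
   = 0.35 / 61778.6
   = 5.665392223e-06 s
   = 5.6654 us

5.6654 us


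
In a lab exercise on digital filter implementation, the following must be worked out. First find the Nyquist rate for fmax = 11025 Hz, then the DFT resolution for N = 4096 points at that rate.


Step 1 — Nyquist sampling rate:
fs = 2 * fmax = 2 * 11025 = 22050 Hz

Step 2 — DFT bin spacing:
df = fs / N = 22050 / 4096 = 5.3833 Hz

5.3833 Hz


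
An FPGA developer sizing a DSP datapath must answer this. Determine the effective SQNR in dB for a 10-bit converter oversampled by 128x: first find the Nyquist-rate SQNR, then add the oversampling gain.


Step 1 — baseline SQNR at Nyquist:
SQNR_base = 6.02*N + 1.76
          = 6.02*10 + 1.76
          = 61.96 dB

Step 2 — oversampling processing gain:
G = 10*log10(OSR) = 10*log10(128) = 21.07 dB

Step 3 — total:
SQNR_total = 61.96 + 21.07 = 83.03 dB

Base SQNR = 61.96 dB; oversampled SQNR = 83.03 dB


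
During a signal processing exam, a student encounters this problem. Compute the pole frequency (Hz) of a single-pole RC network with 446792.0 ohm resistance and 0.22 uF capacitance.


Cutoff frequency of a first-order RC filter:
fc = 1 / (2 * pi * R * C)
C = 0.22 uF = 2.2e-07 F
fc = 1 / (2 * pi * 446792.0 * 2.2e-07)
   = 1 / 0.61760092454838
   = 1.619169 Hz

1.619169 Hz


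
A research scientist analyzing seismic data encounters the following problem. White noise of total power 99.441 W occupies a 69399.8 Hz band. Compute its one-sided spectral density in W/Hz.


Power spectral density:
PSD = P / BW
    = 99.441 / 69399.8
    = 0.00143287 W/Hz

0.00143287 W/Hz


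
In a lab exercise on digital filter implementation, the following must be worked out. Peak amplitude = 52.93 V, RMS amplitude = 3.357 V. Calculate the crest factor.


Crest factor is the ratio of peak to RMS:
CF = V_peak / V_rms
   = 52.93 / 3.357
   = 15.7671

15.7671


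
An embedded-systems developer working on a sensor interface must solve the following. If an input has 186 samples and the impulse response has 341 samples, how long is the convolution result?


Linear convolution output length:
L = N + M - 1
  = 186 + 341 - 1
  = 526 samples

526


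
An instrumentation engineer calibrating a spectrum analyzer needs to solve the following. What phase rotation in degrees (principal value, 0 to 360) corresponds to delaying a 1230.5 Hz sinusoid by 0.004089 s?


Phase shift from frequency and time delay:
phi = 360 * f * t_delay
    = 360 * 1230.5 * 0.004089
    = 1811.35 degrees
    mod 360 = 11.35 degrees

11.35 degrees


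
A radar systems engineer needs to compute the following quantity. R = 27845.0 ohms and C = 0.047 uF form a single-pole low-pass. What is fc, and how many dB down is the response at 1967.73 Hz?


Step 1 — cutoff frequency:
fc = 1 / (2*pi*R*C)
C = 0.047 uF = 4.7e-08 F
fc = 1 / (2*pi*27845.0*4.7e-08)
   = 121.612 Hz

Step 2 — magnitude at f = 1967.73 Hz:
|H(f)| = 1 / sqrt(1 + (f/fc)^2)
f/fc = 1967.73 / 121.612 = 16.180393
|H| = 1 / sqrt(1 + 261.805118) = 0.0616855
|H|_dB = 20*log10(0.0616855) = -24.2 dB

fc = 121.612 Hz; |H(1967.73 Hz)| = -24.2 dB


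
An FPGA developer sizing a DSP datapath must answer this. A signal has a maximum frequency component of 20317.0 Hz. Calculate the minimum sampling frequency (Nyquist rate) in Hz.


The Nyquist rate is twice the maximum frequency component.
fs_min = 2 * fmax
      = 2 * 20317.0
      = 40634.0 Hz

40634.0


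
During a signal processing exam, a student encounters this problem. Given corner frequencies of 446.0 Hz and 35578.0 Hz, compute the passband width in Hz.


Bandwidth is the difference of -3dB frequencies:
BW = f_high - f_low
   = 35578.0 - 446.0
   = 35132.0 Hz

35132.0 Hz


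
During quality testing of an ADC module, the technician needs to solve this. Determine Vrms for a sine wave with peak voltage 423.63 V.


RMS voltage for a sinusoidal waveform:
V_rms = V_peak / sqrt(2)
      = 423.63 / 1.414214
      = 299.552 V

299.552 V


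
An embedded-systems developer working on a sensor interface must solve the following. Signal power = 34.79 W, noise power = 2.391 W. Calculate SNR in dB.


SNR in decibels:
SNR = 10 * log10(Ps / Pn)
    = 10 * log10(34.79 / 2.391)
    = 10 * log10(14.5504)
    = 10 * 1.1629
    = 11.63 dB

11.63 dB


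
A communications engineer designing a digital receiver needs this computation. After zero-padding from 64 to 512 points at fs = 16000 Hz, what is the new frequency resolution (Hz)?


Frequency resolution after zero-padding:
N_padded = 64 * 8 = 512
df = fs / N_padded
   = 16000 / 512
   = 31.25 Hz

31.25 Hz


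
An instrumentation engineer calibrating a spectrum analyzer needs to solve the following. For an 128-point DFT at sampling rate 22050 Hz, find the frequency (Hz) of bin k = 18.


Frequency of DFT bin k:
f_k = k * fs / N
    = 18 * 22050 / 128
    = 396900 / 128
    = 3100.781 Hz

3100.781 Hz


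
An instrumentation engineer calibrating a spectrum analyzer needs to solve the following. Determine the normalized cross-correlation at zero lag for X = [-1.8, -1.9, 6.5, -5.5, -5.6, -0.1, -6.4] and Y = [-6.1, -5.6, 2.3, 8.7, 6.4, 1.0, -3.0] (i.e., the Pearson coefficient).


Pearson correlation coefficient (population):
r = cov(X,Y) / (std(X) * std(Y))
Mean X = -2.1143, Mean Y = 0.5286
Cov(X,Y) = -2.885306
Std(X) = 4.147091, Std(Y) = 5.325871
r = -0.1306

-0.1306


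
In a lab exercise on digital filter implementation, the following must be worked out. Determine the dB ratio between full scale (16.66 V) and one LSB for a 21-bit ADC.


Dynamic range from full-scale to LSB:
V_min = V_max / 2^bits = 16.66 / 2^21
DR = 20 * log10(V_max / V_min)
   = 20 * log10(2^21)
   = 20 * 21 * log10(2)
   = 126.43 dB

126.43 dB


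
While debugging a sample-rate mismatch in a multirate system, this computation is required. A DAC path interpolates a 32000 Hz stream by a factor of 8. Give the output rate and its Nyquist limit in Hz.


Step 1 — output sample rate after interpolation by L:
fs_out = L * fs_in = 8 * 32000 = 256000 Hz

Step 2 — Nyquist frequency of the output stream:
f_Nyq = fs_out / 2 = 256000 / 2 = 128000.0 Hz

fs_out = 256000 Hz; f_Nyquist = 128000.0 Hz


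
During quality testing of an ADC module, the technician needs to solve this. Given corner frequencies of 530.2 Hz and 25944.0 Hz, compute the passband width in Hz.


Bandwidth is the difference of -3dB frequencies:
BW = f_high - f_low
   = 25944.0 - 530.2
   = 25413.8 Hz

25413.8 Hz


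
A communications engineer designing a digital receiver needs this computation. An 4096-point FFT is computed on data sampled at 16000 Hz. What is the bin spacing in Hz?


DFT frequency resolution:
df = fs / N
   = 16000 / 4096
   = 3.9062 Hz

3.9062 Hz


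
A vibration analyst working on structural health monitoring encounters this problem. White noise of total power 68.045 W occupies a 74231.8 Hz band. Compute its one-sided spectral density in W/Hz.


Power spectral density:
PSD = P / BW
    = 68.045 / 74231.8
    = 0.00091666 W/Hz

0.00091666 W/Hz


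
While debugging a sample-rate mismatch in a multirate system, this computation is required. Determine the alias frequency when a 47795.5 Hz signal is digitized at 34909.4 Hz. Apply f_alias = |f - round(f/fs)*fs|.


Compute the nearest integer multiple of fs to the signal:
n = round(47795.5 / 34909.4) = 1
f_alias = |47795.5 - 1 * 34909.4|
        = |47795.5 - 34909.4|
        = 12886.1 Hz

12886.1


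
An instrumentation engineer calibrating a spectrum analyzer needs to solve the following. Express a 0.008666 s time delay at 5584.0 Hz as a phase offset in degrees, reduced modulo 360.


Phase shift from frequency and time delay:
phi = 360 * f * t_delay
    = 360 * 5584.0 * 0.008666
    = 17420.74 degrees
    mod 360 = 140.74 degrees

140.74 degrees


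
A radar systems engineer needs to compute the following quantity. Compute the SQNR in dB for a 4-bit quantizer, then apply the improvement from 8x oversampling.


Step 1 — baseline SQNR at Nyquist:
SQNR_base = 6.02*N + 1.76
          = 6.02*4 + 1.76
          = 25.84 dB

Step 2 — oversampling processing gain:
G = 10*log10(OSR) = 10*log10(8) = 9.03 dB

Step 3 — total:
SQNR_total = 25.84 + 9.03 = 34.87 dB

Base SQNR = 25.84 dB; oversampled SQNR = 34.87 dB


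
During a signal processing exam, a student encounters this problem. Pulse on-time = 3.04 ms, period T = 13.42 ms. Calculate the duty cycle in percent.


Duty cycle as a percentage:
DC = (t_on / T) * 100
   = (3.04 / 13.42) * 100
   = 0.226528 * 100
   = 22.65 %

22.65 %


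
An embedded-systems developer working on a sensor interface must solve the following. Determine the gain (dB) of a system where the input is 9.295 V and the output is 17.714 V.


Voltage gain in dB:
G = 20 * log10(Vout / Vin)
  = 20 * log10(17.714 / 9.295)
  = 20 * log10(1.905756)
  = 20 * 0.280067
  = 5.6 dB

5.6 dB


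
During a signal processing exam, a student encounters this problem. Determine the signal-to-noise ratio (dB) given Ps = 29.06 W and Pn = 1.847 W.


SNR in decibels:
SNR = 10 * log10(Ps / Pn)
    = 10 * log10(29.06 / 1.847)
    = 10 * log10(15.7336)
    = 10 * 1.1968
    = 11.97 dB

11.97 dB


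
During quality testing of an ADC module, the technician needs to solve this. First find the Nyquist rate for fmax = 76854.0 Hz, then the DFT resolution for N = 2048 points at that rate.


Step 1 — Nyquist sampling rate:
fs = 2 * fmax = 2 * 76854.0 = 153708.0 Hz

Step 2 — DFT bin spacing:
df = fs / N = 153708.0 / 2048 = 75.0527 Hz

75.0527 Hz


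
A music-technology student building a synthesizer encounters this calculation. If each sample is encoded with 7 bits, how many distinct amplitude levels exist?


Number of quantization levels = 2^N
= 2^7
= 128

128


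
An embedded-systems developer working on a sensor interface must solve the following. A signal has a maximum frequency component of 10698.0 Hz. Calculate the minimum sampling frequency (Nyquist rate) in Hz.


The Nyquist rate is twice the maximum frequency component.
fs_min = 2 * fmax
      = 2 * 10698.0
      = 21396.0 Hz

21396.0


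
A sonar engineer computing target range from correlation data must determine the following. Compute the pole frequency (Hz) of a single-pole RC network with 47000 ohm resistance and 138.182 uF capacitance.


Cutoff frequency of a first-order RC filter:
fc = 1 / (2 * pi * R * C)
C = 138.182 uF = 0.000138182 F
fc = 1 / (2 * pi * 47000 * 0.000138182)
   = 1 / 40.806486269484
   = 0.024506 Hz

0.024506 Hz


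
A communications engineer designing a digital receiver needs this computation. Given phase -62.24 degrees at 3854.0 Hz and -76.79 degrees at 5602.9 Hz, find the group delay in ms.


Group delay from phase difference:
tau = -d(phi)/d(omega)
d(phi) = -14.55 deg = -0.253945 rad
d(omega) = 2*pi*(5602.9 - 3854.0) = 10988.6628 rad/s
tau = -(-0.253945) / 10988.6628
    = 0.0231 ms

0.0231 ms


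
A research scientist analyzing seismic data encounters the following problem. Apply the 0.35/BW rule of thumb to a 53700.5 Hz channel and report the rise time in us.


Rise time from bandwidth relationship:
tr = 0.35 / BW
   = 0.35 / 53700.5
   = 6.51763019e-06 s
   = 6.5176 us

6.5176 us


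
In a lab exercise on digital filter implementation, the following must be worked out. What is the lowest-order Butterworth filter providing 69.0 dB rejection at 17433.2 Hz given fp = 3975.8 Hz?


Butterworth filter order formula:
n = log10(10^(A/10) - 1) / (2 * log10(f_stop/f_pass))
10^(69.0/10) - 1 = 7943281.3472
f_stop/f_pass = 17433.2 / 3975.8 = 4.3848
n = 5.3742 -> ceil = 6

6


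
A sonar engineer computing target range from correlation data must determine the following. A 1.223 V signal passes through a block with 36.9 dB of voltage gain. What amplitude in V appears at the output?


Output voltage from dB gain:
V_out = V_in * 10^(gain_dB / 20)
      = 1.223 * 10^(36.9 / 20)
      = 1.223 * 69.9842
      = 85.5907 V

85.5907 V


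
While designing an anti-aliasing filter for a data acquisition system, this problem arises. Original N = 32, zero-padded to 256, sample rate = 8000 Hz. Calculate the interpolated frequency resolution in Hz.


Frequency resolution after zero-padding:
N_padded = 32 * 8 = 256
df = fs / N_padded
   = 8000 / 256
   = 31.25 Hz

31.25 Hz


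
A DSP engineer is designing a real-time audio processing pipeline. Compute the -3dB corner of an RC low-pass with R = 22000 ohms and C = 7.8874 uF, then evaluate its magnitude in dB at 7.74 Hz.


Step 1 — cutoff frequency:
fc = 1 / (2*pi*R*C)
C = 7.8874 uF = 7.8874e-06 F
fc = 1 / (2*pi*22000*7.8874e-06)
   = 0.917199 Hz

Step 2 — magnitude at f = 7.74 Hz:
|H(f)| = 1 / sqrt(1 + (f/fc)^2)
f/fc = 7.74 / 0.917199 = 8.438736
|H| = 1 / sqrt(1 + 71.212265) = 0.1176778
|H|_dB = 20*log10(0.1176778) = -18.59 dB

fc = 0.917199 Hz; |H(7.74 Hz)| = -18.59 dB


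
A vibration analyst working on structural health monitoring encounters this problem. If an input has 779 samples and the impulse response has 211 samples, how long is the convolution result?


Linear convolution output length:
L = N + M - 1
  = 779 + 211 - 1
  = 989 samples

989


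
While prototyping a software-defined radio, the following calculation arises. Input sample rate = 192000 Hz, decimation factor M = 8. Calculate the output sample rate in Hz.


Decimation reduces the sample rate:
fs_out = fs_in / M
       = 192000 / 8
       = 24000.0 Hz

24000.0 Hz


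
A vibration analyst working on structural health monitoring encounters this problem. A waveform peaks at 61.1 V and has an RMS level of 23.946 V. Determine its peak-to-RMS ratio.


Crest factor is the ratio of peak to RMS:
CF = V_peak / V_rms
   = 61.1 / 23.946
   = 2.5516

2.5516


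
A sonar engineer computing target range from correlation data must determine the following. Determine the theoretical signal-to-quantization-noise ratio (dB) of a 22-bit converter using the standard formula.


Theoretical SNR for a full-scale sinusoid:
SNR = 6.02 * N + 1.76
    = 6.02 * 22 + 1.76
    = 132.44 + 1.76
    = 134.2 dB

134.2 dB


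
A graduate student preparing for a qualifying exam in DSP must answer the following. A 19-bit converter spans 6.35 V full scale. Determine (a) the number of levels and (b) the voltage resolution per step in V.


Step 1 — number of quantization levels:
L = 2^N = 2^19 = 524288

Step 2 — LSB step size:
delta = Vfs / L
      = 6.35 / 524288
      = 1.211e-05 V

Levels = 524288; step size = 1.211e-05 V


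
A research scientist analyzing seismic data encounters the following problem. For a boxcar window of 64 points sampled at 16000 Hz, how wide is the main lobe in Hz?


Main lobe width for a rectangular window:
Width = 2 * fs / N
      = 2 * 16000 / 64
      = 32000 / 64
      = 500.0 Hz

500.0 Hz


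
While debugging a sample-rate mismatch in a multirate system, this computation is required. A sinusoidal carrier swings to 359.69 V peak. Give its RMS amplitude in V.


RMS voltage for a sinusoidal waveform:
V_rms = V_peak / sqrt(2)
      = 359.69 / 1.414214
      = 254.339 V

254.339 V


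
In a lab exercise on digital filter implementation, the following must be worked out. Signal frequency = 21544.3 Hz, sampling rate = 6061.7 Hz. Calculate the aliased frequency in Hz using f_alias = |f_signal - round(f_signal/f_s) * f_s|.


Compute the nearest integer multiple of fs to the signal:
n = round(21544.3 / 6061.7) = 4
f_alias = |21544.3 - 4 * 6061.7|
        = |21544.3 - 24246.8|
        = 2702.5 Hz

2702.5


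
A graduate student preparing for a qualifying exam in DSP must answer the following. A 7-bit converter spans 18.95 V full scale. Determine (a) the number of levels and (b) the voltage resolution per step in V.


Step 1 — number of quantization levels:
L = 2^N = 2^7 = 128

Step 2 — LSB step size:
delta = Vfs / L
      = 18.95 / 128
      = 0.14804687 V

Levels = 128; step size = 0.14804687 V


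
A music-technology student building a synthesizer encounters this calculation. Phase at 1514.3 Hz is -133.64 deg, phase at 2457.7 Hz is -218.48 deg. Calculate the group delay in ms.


Group delay from phase difference:
tau = -d(phi)/d(omega)
d(phi) = -84.84 deg = -1.480737 rad
d(omega) = 2*pi*(2457.7 - 1514.3) = 5927.557 rad/s
tau = -(-1.480737) / 5927.557
    = 0.2498 ms

0.2498 ms


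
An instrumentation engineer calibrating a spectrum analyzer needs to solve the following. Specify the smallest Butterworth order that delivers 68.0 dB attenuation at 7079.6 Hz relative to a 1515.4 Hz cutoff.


Butterworth filter order formula:
n = log10(10^(A/10) - 1) / (2 * log10(f_stop/f_pass))
10^(68.0/10) - 1 = 6309572.4448
f_stop/f_pass = 7079.6 / 1515.4 = 4.6718
n = 5.0786 -> ceil = 6

6


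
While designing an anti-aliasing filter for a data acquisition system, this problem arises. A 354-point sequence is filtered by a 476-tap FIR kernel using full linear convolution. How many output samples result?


Linear convolution output length:
L = N + M - 1
  = 354 + 476 - 1
  = 829 samples

829


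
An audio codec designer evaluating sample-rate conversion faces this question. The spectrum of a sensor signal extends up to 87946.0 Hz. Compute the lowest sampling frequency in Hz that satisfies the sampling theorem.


The Nyquist rate is twice the maximum frequency component.
fs_min = 2 * fmax
      = 2 * 87946.0
      = 175892.0 Hz

175892.0


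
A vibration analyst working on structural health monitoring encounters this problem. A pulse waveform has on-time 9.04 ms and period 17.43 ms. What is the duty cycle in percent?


Duty cycle as a percentage:
DC = (t_on / T) * 100
   = (9.04 / 17.43) * 100
   = 0.518646 * 100
   = 51.86 %

51.86 %


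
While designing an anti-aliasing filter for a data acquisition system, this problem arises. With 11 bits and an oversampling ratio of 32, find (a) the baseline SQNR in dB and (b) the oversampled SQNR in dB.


Step 1 — baseline SQNR at Nyquist:
SQNR_base = 6.02*N + 1.76
          = 6.02*11 + 1.76
          = 67.98 dB

Step 2 — oversampling processing gain:
G = 10*log10(OSR) = 10*log10(32) = 15.05 dB

Step 3 — total:
SQNR_total = 67.98 + 15.05 = 83.03 dB

Base SQNR = 67.98 dB; oversampled SQNR = 83.03 dB


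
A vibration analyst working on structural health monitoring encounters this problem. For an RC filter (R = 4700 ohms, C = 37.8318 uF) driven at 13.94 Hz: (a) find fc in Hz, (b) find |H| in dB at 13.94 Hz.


Step 1 — cutoff frequency:
fc = 1 / (2*pi*R*C)
C = 37.8318 uF = 3.78318e-05 F
fc = 1 / (2*pi*4700*3.78318e-05)
   = 0.895087 Hz

Step 2 — magnitude at f = 13.94 Hz:
|H(f)| = 1 / sqrt(1 + (f/fc)^2)
f/fc = 13.94 / 0.895087 = 15.573905
|H| = 1 / sqrt(1 + 242.546517) = 0.064078
|H|_dB = 20*log10(0.064078) = -23.87 dB

fc = 0.895087 Hz; |H(13.94 Hz)| = -23.87 dB


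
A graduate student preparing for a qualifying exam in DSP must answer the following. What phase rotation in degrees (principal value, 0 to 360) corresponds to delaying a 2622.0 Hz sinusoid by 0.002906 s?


Phase shift from frequency and time delay:
phi = 360 * f * t_delay
    = 360 * 2622.0 * 0.002906
    = 2743.03 degrees
    mod 360 = 223.03 degrees

223.03 degrees


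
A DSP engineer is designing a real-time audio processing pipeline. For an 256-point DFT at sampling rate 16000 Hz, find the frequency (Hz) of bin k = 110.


Frequency of DFT bin k:
f_k = k * fs / N
    = 110 * 16000 / 256
    = 1760000 / 256
    = 6875.0 Hz

6875.0 Hz


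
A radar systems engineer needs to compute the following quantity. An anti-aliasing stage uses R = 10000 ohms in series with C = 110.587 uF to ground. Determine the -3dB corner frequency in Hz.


Cutoff frequency of a first-order RC filter:
fc = 1 / (2 * pi * R * C)
C = 110.587 uF = 0.000110587 F
fc = 1 / (2 * pi * 10000 * 0.000110587)
   = 1 / 6.9483861356507
   = 0.143918 Hz

0.143918 Hz


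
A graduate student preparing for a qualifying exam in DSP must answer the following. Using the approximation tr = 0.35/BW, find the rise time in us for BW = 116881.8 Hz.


Rise time from bandwidth relationship:
tr = 0.35 / BW
   = 0.35 / 116881.8
   = 2.994478182e-06 s
   = 2.9945 us

2.9945 us
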